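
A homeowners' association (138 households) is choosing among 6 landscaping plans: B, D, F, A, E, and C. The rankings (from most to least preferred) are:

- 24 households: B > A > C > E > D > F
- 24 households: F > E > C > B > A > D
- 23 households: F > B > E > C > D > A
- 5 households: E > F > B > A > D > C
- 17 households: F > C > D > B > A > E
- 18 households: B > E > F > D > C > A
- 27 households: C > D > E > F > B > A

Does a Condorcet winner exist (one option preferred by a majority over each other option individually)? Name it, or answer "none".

none

Checking pairwise contests:
F beats B 96–42.
B beats D 94–44.
E beats F 74–64.
B beats A 138–0.
B beats E 82–56.
B beats C 70–68.
Every option loses at least one head-to-head, so there is no Condorcet winner.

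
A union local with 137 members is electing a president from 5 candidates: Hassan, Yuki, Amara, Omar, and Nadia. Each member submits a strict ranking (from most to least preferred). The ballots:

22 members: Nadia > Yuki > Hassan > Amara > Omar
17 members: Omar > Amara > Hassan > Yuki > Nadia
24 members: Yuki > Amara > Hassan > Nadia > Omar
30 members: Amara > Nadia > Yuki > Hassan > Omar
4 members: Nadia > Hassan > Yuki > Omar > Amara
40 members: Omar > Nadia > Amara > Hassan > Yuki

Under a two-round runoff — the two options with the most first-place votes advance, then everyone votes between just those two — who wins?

Amara

Round 1 first-place votes: Hassan 0, Yuki 24, Amara 30, Omar 57, Nadia 26.
Omar and Amara advance.
Runoff: Omar is preferred to Amara by 61 voters; Amara by 76.
Amara wins the runoff.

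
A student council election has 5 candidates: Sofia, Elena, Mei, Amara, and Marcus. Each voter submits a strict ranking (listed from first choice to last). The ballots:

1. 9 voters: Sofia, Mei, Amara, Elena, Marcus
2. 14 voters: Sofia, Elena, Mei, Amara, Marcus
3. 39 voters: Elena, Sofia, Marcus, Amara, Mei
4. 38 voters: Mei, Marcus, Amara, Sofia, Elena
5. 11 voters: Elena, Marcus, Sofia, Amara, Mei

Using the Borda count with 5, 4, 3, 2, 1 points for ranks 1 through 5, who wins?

Sofia

Sofia: 9·5 + 14·5 + 39·4 + 38·2 + 11·3 = 380
Elena: 9·2 + 14·4 + 39·5 + 38·1 + 11·5 = 362
Mei: 9·4 + 14·3 + 39·1 + 38·5 + 11·1 = 318
Amara: 9·3 + 14·2 + 39·2 + 38·3 + 11·2 = 269
Marcus: 9·1 + 14·1 + 39·3 + 38·4 + 11·4 = 336
Sofia has the highest Borda score (380).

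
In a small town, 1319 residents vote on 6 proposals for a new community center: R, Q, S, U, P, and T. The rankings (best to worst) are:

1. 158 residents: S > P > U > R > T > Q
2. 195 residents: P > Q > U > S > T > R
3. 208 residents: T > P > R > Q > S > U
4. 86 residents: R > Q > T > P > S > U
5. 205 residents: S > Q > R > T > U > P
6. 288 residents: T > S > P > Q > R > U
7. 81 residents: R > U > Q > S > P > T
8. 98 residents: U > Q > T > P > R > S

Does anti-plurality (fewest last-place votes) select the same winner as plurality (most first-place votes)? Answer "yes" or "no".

Anti-plurality — last-place votes: R 195, Q 158, S 98, U 582, P 205, T 81. Winner: T.
Plurality — first-place votes: R 167, Q 0, S 363, U 98, P 195, T 496. Winner: T.
The two methods agree.

yes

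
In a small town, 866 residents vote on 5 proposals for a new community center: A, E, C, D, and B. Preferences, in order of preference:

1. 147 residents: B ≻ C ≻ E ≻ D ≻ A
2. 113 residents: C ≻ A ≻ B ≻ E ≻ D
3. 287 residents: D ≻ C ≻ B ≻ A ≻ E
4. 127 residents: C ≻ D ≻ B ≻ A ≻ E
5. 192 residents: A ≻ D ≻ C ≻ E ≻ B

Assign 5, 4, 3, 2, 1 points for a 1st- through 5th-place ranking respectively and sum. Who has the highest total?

A: 147·1 + 113·4 + 287·2 + 127·2 + 192·5 = 2387
E: 147·3 + 113·2 + 287·1 + 127·1 + 192·2 = 1465
C: 147·4 + 113·5 + 287·4 + 127·5 + 192·3 = 3512
D: 147·2 + 113·1 + 287·5 + 127·4 + 192·4 = 3118
B: 147·5 + 113·3 + 287·3 + 127·3 + 192·1 = 2508
C has the highest Borda score (3512).

C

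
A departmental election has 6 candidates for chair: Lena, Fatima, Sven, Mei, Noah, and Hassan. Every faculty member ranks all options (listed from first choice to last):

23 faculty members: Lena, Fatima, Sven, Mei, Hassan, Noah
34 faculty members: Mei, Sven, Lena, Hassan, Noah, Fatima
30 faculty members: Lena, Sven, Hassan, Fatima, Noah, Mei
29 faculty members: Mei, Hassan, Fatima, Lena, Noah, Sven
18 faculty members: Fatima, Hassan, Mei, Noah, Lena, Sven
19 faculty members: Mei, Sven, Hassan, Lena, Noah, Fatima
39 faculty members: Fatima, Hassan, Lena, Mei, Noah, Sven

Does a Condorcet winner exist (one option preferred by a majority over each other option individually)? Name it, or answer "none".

none

Checking pairwise contests:
Mei beats Lena 100–92.
Lena beats Fatima 106–86.
Lena beats Sven 139–53.
Fatima beats Mei 110–82.
Lena beats Noah 174–18.
Sven beats Hassan 106–86.
Every option loses at least one head-to-head, so there is no Condorcet winner.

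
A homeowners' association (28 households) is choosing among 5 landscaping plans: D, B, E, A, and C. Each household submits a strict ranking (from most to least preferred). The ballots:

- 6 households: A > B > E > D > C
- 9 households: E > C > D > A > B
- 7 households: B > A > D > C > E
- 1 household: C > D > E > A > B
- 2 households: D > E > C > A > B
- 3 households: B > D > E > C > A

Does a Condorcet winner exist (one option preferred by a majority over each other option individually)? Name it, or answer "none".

Checking pairwise contests:
B beats D 16–12.
A beats B 18–10.
B beats E 16–12.
D beats A 15–13.
D beats C 18–10.
Every option loses at least one head-to-head, so there is no Condorcet winner.

none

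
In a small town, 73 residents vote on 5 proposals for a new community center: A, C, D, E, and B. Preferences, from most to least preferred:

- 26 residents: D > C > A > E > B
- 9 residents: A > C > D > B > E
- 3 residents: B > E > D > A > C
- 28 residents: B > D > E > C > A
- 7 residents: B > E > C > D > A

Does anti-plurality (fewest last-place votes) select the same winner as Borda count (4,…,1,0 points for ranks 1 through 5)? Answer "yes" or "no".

yes

Anti-plurality — last-place votes: A 35, C 3, D 0, E 9, B 26. Winner: D.
Borda — scores: A 91, C 147, D 219, E 112, B 161. Winner: D.
The two methods agree.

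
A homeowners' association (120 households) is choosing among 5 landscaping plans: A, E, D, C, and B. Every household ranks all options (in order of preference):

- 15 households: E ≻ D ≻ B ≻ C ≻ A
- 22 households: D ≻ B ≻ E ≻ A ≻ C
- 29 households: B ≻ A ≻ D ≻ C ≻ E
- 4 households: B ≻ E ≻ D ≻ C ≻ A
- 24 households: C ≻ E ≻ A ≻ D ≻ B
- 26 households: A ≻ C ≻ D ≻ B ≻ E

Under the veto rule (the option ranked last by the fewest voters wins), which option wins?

D

Last-place votes: A 19, E 55, D 0, C 22, B 24.
D is ranked last by the fewest voters, so D wins.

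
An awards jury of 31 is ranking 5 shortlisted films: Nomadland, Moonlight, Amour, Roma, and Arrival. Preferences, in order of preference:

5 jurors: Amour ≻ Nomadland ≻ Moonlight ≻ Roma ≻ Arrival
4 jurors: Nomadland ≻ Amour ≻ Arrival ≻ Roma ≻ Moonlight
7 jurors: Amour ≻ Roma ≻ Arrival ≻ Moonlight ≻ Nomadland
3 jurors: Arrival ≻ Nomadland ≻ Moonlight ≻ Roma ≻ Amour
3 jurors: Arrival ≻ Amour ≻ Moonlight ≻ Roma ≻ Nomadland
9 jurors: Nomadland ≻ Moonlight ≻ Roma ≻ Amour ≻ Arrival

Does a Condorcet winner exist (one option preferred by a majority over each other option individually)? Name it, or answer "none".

Nomadland

Nomadland vs Moonlight: 21–10 for Nomadland.
Nomadland vs Amour: 16–15 for Nomadland.
Nomadland vs Roma: 21–10 for Nomadland.
Nomadland vs Arrival: 18–13 for Nomadland.
Nomadland beats every other option head-to-head.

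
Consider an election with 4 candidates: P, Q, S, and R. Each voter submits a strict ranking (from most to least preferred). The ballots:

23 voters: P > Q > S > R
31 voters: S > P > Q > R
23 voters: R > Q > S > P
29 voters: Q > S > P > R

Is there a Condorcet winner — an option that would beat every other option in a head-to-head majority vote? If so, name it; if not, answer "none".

Checking pairwise contests:
S beats P 83–23.
P beats Q 54–52.
Q beats S 75–31.
P beats R 83–23.
Every option loses at least one head-to-head, so there is no Condorcet winner.

none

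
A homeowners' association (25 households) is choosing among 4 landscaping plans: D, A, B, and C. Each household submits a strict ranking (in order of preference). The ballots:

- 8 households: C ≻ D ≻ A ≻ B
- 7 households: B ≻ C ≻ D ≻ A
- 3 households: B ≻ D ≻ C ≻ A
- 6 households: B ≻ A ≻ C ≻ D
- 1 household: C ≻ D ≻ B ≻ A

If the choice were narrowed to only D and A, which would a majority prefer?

Voters preferring D to A: 19; preferring A to D: 6.
D wins the head-to-head.

D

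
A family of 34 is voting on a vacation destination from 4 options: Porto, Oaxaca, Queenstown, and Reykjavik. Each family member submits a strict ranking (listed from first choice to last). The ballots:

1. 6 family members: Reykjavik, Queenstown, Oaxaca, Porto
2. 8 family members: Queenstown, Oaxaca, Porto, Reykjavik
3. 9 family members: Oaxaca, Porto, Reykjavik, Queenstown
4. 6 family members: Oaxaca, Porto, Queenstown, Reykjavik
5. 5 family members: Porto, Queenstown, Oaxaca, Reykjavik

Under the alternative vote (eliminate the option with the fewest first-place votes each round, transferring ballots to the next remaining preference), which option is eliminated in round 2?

Reykjavik

Round 1: Porto 5, Oaxaca 15, Queenstown 8, Reykjavik 6. Eliminate Porto.
Round 2: Oaxaca 15, Queenstown 13, Reykjavik 6. Eliminate Reykjavik.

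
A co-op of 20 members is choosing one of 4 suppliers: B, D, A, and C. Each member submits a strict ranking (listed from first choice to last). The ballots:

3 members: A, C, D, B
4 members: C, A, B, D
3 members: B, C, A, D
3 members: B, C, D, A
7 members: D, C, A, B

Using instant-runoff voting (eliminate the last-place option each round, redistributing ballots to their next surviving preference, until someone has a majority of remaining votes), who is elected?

C

Round 1: B 6, D 7, A 3, C 4. Eliminate A.
Round 2: B 6, D 7, C 7. Eliminate B.
Round 3: D 7, C 13. C has a majority.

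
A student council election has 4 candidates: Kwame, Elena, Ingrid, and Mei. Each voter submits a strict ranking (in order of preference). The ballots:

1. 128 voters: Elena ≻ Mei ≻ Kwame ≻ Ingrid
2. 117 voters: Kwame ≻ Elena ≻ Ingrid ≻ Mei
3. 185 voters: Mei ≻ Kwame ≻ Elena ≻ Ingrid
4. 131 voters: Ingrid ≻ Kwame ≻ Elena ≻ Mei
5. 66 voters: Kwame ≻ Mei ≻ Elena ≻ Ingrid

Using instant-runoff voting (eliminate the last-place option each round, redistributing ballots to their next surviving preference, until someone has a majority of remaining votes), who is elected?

Kwame

Round 1: Kwame 183, Elena 128, Ingrid 131, Mei 185. Eliminate Elena.
Round 2: Kwame 183, Ingrid 131, Mei 313. Eliminate Ingrid.
Round 3: Kwame 314, Mei 313. Kwame has a majority.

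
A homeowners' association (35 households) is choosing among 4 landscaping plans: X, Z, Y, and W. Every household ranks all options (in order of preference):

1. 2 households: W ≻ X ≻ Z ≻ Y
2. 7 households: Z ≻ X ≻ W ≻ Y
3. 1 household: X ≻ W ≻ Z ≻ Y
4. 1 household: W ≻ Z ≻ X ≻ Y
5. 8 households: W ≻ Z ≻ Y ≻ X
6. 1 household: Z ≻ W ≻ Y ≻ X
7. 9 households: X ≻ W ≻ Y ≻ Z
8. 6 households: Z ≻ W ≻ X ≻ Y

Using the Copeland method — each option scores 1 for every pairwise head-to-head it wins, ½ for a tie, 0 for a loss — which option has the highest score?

W

X: beats Y; loses to Z and W → score 1.
Z: beats X and Y; loses to W → score 2.
Y: loses to X, Z, and W → score 0.
W: beats X, Z, and Y → score 3.
W has the best pairwise record.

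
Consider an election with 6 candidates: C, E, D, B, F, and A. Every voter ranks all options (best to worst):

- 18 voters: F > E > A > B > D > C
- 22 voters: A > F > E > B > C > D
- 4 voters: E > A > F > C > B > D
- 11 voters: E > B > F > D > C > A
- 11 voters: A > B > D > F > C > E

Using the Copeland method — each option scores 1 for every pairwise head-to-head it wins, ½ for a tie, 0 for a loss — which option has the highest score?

C: loses to E, D, B, F, and A → score 0.
E: beats C, D, and B; ties A; loses to F → score 3.5.
D: beats C; loses to E, B, F, and A → score 1.
B: beats C and D; loses to E, F, and A → score 2.
F: beats C, E, D, and B; loses to A → score 4.
A: beats C, D, B, and F; ties E → score 4.5.
A has the best pairwise record.

A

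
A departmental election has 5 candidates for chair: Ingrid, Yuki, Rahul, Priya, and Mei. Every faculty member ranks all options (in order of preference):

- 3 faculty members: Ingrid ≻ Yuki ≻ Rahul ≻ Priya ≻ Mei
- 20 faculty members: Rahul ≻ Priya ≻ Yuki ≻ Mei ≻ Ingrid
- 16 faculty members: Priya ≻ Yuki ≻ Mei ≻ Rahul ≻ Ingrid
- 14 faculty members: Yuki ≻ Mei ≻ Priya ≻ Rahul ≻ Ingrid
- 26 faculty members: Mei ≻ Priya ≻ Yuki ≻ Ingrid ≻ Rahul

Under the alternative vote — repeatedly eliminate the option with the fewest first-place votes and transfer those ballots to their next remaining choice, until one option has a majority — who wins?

Yuki

Round 1: Ingrid 3, Yuki 14, Rahul 20, Priya 16, Mei 26. Eliminate Ingrid.
Round 2: Yuki 17, Rahul 20, Priya 16, Mei 26. Eliminate Priya.
Round 3: Yuki 33, Rahul 20, Mei 26. Eliminate Rahul.
Round 4: Yuki 53, Mei 26. Yuki has a majority.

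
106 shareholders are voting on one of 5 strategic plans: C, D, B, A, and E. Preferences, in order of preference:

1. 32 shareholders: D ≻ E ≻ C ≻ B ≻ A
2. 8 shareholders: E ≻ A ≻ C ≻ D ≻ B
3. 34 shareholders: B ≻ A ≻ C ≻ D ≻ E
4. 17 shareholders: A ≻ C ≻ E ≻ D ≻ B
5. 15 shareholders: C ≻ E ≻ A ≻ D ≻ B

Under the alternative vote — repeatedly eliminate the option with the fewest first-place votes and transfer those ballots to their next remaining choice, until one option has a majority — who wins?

Round 1: C 15, D 32, B 34, A 17, E 8. Eliminate E.
Round 2: C 15, D 32, B 34, A 25. Eliminate C.
Round 3: D 32, B 34, A 40. Eliminate D.
Round 4: B 66, A 40. B has a majority.

B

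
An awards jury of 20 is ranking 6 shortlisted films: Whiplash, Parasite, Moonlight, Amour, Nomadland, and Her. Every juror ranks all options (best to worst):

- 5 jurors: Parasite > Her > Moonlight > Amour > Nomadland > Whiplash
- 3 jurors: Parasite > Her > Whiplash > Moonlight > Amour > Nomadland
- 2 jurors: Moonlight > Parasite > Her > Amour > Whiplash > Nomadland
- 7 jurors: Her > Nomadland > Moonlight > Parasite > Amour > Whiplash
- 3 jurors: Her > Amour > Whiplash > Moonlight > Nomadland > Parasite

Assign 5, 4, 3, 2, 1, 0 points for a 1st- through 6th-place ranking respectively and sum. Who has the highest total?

Her

Whiplash: 5·0 + 3·3 + 2·1 + 7·0 + 3·3 = 20
Parasite: 5·5 + 3·5 + 2·4 + 7·2 + 3·0 = 62
Moonlight: 5·3 + 3·2 + 2·5 + 7·3 + 3·2 = 58
Amour: 5·2 + 3·1 + 2·2 + 7·1 + 3·4 = 36
Nomadland: 5·1 + 3·0 + 2·0 + 7·4 + 3·1 = 36
Her: 5·4 + 3·4 + 2·3 + 7·5 + 3·5 = 88
Her has the highest Borda score (88).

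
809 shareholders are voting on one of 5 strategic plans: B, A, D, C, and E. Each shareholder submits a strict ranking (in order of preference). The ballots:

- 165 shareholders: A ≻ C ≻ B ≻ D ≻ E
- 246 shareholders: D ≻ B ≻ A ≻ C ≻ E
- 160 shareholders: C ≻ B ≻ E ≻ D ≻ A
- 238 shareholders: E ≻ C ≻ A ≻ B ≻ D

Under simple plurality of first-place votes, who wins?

First-place votes: B 0, A 165, D 246, C 160, E 238.
D has the most first-place votes.

D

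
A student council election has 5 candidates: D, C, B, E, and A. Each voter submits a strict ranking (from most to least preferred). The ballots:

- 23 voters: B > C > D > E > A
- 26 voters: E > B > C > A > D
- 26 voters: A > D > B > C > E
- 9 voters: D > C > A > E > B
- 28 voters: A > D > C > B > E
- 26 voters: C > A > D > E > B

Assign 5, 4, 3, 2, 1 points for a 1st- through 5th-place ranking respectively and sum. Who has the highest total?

A

D: 23·3 + 26·1 + 26·4 + 9·5 + 28·4 + 26·3 = 434
C: 23·4 + 26·3 + 26·2 + 9·4 + 28·3 + 26·5 = 472
B: 23·5 + 26·4 + 26·3 + 9·1 + 28·2 + 26·1 = 388
E: 23·2 + 26·5 + 26·1 + 9·2 + 28·1 + 26·2 = 300
A: 23·1 + 26·2 + 26·5 + 9·3 + 28·5 + 26·4 = 476
A has the highest Borda score (476).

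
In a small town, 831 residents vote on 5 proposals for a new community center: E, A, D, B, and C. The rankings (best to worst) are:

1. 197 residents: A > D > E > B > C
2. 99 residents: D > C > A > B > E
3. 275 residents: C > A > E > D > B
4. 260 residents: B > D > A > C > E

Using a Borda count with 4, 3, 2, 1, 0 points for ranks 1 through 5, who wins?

E: 197·2 + 99·0 + 275·2 + 260·0 = 944
A: 197·4 + 99·2 + 275·3 + 260·2 = 2331
D: 197·3 + 99·4 + 275·1 + 260·3 = 2042
B: 197·1 + 99·1 + 275·0 + 260·4 = 1336
C: 197·0 + 99·3 + 275·4 + 260·1 = 1657
A has the highest Borda score (2331).

A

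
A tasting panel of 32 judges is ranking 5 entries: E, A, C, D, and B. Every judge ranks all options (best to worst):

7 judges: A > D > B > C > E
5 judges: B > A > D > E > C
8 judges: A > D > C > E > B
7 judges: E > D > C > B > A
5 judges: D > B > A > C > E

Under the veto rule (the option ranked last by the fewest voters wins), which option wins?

D

Last-place votes: E 12, A 7, C 5, D 0, B 8.
D is ranked last by the fewest voters, so D wins.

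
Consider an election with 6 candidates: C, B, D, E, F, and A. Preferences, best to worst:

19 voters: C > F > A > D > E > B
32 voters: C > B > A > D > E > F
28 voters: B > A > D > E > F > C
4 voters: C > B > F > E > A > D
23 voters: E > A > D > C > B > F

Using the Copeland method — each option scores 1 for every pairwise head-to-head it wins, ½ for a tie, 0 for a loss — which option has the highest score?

C

C: beats B, D, E, F, and A → score 5.
B: beats D, E, F, and A; loses to C → score 4.
D: beats E and F; loses to C, B, and A → score 2.
E: beats F; loses to C, B, D, and A → score 1.
F: loses to C, B, D, E, and A → score 0.
A: beats D, E, and F; loses to C and B → score 3.
C has the best pairwise record.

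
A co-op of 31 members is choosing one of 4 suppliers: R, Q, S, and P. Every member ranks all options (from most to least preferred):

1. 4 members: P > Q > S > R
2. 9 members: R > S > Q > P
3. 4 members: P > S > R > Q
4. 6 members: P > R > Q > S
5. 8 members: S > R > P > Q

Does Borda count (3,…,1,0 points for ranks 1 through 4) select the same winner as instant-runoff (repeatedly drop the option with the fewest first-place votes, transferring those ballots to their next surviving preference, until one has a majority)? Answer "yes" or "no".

yes

Borda — scores: R 59, Q 23, S 54, P 50. Winner: R.
Instant-runoff — R1 R 9, Q 0, S 8, P 14 (Q out); R2 R 9, S 8, P 14 (S out); R3 R 17, P 14 (R winner). Winner: R.
The two methods agree.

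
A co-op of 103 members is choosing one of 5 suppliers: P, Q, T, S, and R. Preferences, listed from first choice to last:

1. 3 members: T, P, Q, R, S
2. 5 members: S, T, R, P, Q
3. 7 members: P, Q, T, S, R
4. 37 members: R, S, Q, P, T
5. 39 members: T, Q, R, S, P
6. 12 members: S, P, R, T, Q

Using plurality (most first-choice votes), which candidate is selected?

T

First-place votes: P 7, Q 0, T 42, S 17, R 37.
T has the most first-place votes.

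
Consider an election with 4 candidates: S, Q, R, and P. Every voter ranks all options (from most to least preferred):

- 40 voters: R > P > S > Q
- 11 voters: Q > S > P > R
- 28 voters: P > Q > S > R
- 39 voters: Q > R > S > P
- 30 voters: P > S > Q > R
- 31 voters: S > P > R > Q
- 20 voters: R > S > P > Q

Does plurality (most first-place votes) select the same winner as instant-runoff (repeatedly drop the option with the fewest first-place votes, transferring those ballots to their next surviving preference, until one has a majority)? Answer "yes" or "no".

no

Plurality — first-place votes: S 31, Q 50, R 60, P 58. Winner: R.
Instant-runoff — R1 S 31, Q 50, R 60, P 58 (S out); R2 Q 50, R 60, P 89 (Q out); R3 R 99, P 100 (P winner). Winner: P.
The two methods disagree.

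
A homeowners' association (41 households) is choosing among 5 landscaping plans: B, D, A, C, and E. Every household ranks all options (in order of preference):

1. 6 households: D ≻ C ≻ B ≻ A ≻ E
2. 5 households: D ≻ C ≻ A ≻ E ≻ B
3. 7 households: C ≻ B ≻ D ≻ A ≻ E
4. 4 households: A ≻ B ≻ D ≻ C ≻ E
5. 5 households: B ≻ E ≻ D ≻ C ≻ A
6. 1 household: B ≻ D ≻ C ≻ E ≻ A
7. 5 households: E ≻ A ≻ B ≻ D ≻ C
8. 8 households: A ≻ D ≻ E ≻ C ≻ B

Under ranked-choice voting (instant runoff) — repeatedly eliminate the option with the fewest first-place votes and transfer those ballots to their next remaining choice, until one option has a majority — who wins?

Round 1: B 6, D 11, A 12, C 7, E 5. Eliminate E.
Round 2: B 6, D 11, A 17, C 7. Eliminate B.
Round 3: D 17, A 17, C 7. Eliminate C.
Round 4: D 24, A 17. D has a majority.

D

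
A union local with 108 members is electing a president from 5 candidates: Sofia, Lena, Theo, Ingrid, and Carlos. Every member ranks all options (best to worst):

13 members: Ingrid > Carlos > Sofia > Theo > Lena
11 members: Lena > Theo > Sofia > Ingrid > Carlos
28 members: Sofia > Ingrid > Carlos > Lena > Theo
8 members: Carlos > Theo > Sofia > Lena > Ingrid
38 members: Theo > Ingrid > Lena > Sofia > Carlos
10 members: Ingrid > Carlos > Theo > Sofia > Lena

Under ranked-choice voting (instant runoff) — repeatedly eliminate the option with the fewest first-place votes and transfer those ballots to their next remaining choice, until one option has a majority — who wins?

Theo

Round 1: Sofia 28, Lena 11, Theo 38, Ingrid 23, Carlos 8. Eliminate Carlos.
Round 2: Sofia 28, Lena 11, Theo 46, Ingrid 23. Eliminate Lena.
Round 3: Sofia 28, Theo 57, Ingrid 23. Theo has a majority.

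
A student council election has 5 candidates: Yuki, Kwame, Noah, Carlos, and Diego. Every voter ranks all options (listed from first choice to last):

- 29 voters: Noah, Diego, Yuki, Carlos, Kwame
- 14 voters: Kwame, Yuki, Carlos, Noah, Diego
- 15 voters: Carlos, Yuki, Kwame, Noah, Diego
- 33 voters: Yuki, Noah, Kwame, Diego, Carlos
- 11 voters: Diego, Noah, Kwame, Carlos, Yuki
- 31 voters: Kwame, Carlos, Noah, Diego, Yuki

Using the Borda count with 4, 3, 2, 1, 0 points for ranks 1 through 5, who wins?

Yuki: 29·2 + 14·3 + 15·3 + 33·4 + 11·0 + 31·0 = 277
Kwame: 29·0 + 14·4 + 15·2 + 33·2 + 11·2 + 31·4 = 298
Noah: 29·4 + 14·1 + 15·1 + 33·3 + 11·3 + 31·2 = 339
Carlos: 29·1 + 14·2 + 15·4 + 33·0 + 11·1 + 31·3 = 221
Diego: 29·3 + 14·0 + 15·0 + 33·1 + 11·4 + 31·1 = 195
Noah has the highest Borda score (339).

Noah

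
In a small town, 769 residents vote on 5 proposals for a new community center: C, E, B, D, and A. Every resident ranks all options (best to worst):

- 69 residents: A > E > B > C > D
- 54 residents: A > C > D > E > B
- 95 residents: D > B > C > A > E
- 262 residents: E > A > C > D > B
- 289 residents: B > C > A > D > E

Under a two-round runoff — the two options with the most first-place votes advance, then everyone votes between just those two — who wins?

Round 1 first-place votes: C 0, E 262, B 289, D 95, A 123.
B and E advance.
Runoff: B is preferred to E by 384 voters; E by 385.
E wins the runoff.

E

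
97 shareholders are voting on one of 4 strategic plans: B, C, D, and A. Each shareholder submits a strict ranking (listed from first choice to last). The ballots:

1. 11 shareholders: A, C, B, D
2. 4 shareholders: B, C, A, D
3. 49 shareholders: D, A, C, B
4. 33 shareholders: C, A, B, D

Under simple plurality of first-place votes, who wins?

D

First-place votes: B 4, C 33, D 49, A 11.
D has the most first-place votes.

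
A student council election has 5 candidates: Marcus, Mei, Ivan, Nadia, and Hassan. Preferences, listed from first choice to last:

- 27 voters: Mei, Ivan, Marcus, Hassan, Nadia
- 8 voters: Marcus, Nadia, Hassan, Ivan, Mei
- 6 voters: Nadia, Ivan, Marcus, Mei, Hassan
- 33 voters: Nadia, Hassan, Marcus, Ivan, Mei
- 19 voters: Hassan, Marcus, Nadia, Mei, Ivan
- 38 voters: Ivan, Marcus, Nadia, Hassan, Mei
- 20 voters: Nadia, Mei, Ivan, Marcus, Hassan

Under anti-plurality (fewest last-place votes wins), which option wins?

Last-place votes: Marcus 0, Mei 79, Ivan 19, Nadia 27, Hassan 26.
Marcus is ranked last by the fewest voters, so Marcus wins.

Marcus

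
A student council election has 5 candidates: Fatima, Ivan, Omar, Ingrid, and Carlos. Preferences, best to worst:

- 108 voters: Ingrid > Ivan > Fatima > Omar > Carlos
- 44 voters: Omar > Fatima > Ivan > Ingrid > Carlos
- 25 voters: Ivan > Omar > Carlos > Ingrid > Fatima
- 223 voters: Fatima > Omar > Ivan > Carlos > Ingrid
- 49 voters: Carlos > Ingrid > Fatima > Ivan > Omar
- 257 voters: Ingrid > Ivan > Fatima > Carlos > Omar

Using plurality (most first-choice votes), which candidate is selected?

Ingrid

First-place votes: Fatima 223, Ivan 25, Omar 44, Ingrid 365, Carlos 49.
Ingrid has the most first-place votes.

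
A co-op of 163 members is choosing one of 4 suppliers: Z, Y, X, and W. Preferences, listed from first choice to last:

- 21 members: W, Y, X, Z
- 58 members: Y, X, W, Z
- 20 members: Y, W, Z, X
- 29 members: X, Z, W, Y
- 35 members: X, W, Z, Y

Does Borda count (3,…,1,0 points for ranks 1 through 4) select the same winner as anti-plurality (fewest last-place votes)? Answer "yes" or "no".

Borda — scores: Z 113, Y 276, X 329, W 260. Winner: X.
Anti-plurality — last-place votes: Z 79, Y 64, X 20, W 0. Winner: W.
The two methods disagree.

no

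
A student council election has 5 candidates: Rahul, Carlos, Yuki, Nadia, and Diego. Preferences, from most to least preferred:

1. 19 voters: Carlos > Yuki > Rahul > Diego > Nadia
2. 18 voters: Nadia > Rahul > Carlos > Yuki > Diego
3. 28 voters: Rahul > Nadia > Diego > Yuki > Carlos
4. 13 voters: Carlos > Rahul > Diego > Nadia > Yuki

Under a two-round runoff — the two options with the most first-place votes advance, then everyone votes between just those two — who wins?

Round 1 first-place votes: Rahul 28, Carlos 32, Yuki 0, Nadia 18, Diego 0.
Carlos and Rahul advance.
Runoff: Carlos is preferred to Rahul by 32 voters; Rahul by 46.
Rahul wins the runoff.

Rahul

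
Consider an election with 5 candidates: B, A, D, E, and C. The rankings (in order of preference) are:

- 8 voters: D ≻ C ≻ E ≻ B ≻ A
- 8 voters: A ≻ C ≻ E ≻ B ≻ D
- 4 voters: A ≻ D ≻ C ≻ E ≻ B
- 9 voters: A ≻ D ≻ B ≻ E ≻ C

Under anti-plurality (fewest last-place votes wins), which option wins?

E

Last-place votes: B 4, A 8, D 8, E 0, C 9.
E is ranked last by the fewest voters, so E wins.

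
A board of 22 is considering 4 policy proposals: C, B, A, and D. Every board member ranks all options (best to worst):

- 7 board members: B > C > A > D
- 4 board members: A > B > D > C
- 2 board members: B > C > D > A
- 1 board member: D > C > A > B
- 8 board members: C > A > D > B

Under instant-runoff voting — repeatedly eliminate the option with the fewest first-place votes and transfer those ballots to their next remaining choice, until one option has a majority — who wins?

B

Round 1: C 8, B 9, A 4, D 1. Eliminate D.
Round 2: C 9, B 9, A 4. Eliminate A.
Round 3: C 9, B 13. B has a majority.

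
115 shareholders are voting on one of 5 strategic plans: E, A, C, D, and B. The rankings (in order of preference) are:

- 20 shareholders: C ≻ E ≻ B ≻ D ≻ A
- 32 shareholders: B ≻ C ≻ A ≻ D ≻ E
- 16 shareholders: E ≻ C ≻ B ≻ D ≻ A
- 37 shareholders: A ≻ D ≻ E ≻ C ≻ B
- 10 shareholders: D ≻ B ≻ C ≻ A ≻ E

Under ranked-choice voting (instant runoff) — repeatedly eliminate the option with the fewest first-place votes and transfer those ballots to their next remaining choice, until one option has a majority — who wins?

Round 1: E 16, A 37, C 20, D 10, B 32. Eliminate D.
Round 2: E 16, A 37, C 20, B 42. Eliminate E.
Round 3: A 37, C 36, B 42. Eliminate C.
Round 4: A 37, B 78. B has a majority.

B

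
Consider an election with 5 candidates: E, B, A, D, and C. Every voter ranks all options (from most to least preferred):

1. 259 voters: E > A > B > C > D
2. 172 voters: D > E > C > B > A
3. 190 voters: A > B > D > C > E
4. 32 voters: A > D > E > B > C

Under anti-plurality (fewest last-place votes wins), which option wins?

Last-place votes: E 190, B 0, A 172, D 259, C 32.
B is ranked last by the fewest voters, so B wins.

B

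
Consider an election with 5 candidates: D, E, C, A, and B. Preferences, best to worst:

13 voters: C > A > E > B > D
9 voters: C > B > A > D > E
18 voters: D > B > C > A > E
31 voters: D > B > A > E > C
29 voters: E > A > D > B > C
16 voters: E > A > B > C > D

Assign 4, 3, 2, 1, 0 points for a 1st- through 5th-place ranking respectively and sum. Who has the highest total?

A

D: 13·0 + 9·1 + 18·4 + 31·4 + 29·2 + 16·0 = 263
E: 13·2 + 9·0 + 18·0 + 31·1 + 29·4 + 16·4 = 237
C: 13·4 + 9·4 + 18·2 + 31·0 + 29·0 + 16·1 = 140
A: 13·3 + 9·2 + 18·1 + 31·2 + 29·3 + 16·3 = 272
B: 13·1 + 9·3 + 18·3 + 31·3 + 29·1 + 16·2 = 248
A has the highest Borda score (272).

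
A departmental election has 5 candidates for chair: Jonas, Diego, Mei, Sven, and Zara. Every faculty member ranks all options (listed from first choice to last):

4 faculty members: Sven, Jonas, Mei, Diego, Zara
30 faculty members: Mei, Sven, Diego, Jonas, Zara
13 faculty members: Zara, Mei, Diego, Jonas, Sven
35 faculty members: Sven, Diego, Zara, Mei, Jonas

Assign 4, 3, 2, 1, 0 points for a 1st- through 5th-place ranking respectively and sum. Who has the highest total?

Jonas: 4·3 + 30·1 + 13·1 + 35·0 = 55
Diego: 4·1 + 30·2 + 13·2 + 35·3 = 195
Mei: 4·2 + 30·4 + 13·3 + 35·1 = 202
Sven: 4·4 + 30·3 + 13·0 + 35·4 = 246
Zara: 4·0 + 30·0 + 13·4 + 35·2 = 122
Sven has the highest Borda score (246).

Sven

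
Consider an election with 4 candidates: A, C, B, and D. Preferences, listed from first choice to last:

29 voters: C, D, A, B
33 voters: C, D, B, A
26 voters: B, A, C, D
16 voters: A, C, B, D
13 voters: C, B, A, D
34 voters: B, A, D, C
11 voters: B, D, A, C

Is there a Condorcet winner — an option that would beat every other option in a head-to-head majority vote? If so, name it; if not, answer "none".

Checking pairwise contests:
B beats A 117–45.
A beats C 87–75.
C beats B 91–71.
A beats D 89–73.
Every option loses at least one head-to-head, so there is no Condorcet winner.

none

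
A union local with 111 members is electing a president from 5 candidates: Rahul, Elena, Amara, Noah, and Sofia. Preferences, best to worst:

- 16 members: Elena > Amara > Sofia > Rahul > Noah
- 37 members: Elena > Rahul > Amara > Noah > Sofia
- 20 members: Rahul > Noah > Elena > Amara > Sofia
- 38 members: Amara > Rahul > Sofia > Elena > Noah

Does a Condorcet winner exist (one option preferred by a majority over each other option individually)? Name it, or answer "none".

Rahul vs Elena: 58–53 for Rahul.
Rahul vs Amara: 57–54 for Rahul.
Rahul vs Noah: 111–0 for Rahul.
Rahul vs Sofia: 95–16 for Rahul.
Rahul beats every other option head-to-head.

Rahul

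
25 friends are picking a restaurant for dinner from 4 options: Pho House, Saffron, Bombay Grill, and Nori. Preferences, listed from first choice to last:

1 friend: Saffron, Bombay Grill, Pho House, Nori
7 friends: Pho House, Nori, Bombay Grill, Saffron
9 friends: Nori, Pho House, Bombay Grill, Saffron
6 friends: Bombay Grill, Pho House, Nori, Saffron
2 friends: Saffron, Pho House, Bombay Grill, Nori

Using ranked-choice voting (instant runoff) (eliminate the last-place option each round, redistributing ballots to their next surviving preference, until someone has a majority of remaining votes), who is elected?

Pho House

Round 1: Pho House 7, Saffron 3, Bombay Grill 6, Nori 9. Eliminate Saffron.
Round 2: Pho House 9, Bombay Grill 7, Nori 9. Eliminate Bombay Grill.
Round 3: Pho House 16, Nori 9. Pho House has a majority.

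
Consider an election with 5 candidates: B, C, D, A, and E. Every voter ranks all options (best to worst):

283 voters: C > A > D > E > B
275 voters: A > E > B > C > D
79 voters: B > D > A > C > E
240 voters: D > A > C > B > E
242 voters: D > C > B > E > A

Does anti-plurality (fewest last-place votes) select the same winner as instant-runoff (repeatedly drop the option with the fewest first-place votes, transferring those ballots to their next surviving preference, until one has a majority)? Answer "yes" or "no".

Anti-plurality — last-place votes: B 283, C 0, D 275, A 242, E 319. Winner: C.
Instant-runoff — R1 B 79, C 283, D 482, A 275, E 0 (E out); R2 B 79, C 283, D 482, A 275 (B out); R3 C 283, D 561, A 275 (D winner). Winner: D.
The two methods disagree.

no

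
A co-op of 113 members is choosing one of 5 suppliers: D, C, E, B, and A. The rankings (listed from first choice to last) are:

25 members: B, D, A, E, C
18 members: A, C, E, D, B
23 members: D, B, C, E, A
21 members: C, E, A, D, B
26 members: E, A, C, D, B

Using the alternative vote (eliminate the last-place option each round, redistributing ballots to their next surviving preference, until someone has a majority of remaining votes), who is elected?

C

Round 1: D 23, C 21, E 26, B 25, A 18. Eliminate A.
Round 2: D 23, C 39, E 26, B 25. Eliminate D.
Round 3: C 39, E 26, B 48. Eliminate E.
Round 4: C 65, B 48. C has a majority.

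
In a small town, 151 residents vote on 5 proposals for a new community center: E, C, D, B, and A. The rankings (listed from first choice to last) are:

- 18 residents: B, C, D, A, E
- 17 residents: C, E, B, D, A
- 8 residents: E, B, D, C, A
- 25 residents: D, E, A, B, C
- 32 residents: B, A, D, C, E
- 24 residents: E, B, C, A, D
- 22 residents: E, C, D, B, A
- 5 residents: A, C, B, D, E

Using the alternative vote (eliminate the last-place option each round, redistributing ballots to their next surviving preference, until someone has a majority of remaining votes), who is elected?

Round 1: E 54, C 17, D 25, B 50, A 5. Eliminate A.
Round 2: E 54, C 22, D 25, B 50. Eliminate C.
Round 3: E 71, D 25, B 55. Eliminate D.
Round 4: E 96, B 55. E has a majority.

E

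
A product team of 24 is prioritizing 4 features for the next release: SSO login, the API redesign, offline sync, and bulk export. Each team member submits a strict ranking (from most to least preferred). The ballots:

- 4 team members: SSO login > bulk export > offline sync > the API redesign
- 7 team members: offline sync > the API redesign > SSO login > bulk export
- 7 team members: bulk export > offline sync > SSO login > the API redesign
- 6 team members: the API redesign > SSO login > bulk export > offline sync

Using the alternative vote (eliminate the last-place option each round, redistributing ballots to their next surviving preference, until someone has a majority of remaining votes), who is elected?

Round 1: SSO login 4, the API redesign 6, offline sync 7, bulk export 7. Eliminate SSO login.
Round 2: the API redesign 6, offline sync 7, bulk export 11. Eliminate the API redesign.
Round 3: offline sync 7, bulk export 17. Bulk export has a majority.

bulk export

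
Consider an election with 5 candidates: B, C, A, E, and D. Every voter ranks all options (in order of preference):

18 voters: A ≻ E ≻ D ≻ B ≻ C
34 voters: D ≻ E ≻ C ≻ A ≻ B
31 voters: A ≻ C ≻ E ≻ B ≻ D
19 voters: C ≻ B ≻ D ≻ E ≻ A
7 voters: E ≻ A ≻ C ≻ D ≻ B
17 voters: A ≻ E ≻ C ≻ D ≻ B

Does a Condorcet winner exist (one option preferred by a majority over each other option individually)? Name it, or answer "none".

A vs B: 107–19 for A.
A vs C: 73–53 for A.
A vs E: 66–60 for A.
A vs D: 73–53 for A.
A beats every other option head-to-head.

A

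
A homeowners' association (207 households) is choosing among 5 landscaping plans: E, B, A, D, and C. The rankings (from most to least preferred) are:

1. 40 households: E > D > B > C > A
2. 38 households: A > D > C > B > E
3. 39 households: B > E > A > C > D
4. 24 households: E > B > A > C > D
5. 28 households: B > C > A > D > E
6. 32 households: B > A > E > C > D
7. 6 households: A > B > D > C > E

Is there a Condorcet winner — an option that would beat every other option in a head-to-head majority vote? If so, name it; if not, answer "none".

B vs E: 143–64 for B.
B vs A: 163–44 for B.
B vs D: 129–78 for B.
B vs C: 169–38 for B.
B beats every other option head-to-head.

B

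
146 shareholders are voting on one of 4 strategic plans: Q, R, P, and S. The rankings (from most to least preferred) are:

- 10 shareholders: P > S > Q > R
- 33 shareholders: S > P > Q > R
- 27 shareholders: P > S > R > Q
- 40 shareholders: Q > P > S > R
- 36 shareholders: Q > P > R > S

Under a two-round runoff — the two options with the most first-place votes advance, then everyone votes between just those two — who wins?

Q

Round 1 first-place votes: Q 76, R 0, P 37, S 33.
Q and P advance.
Runoff: Q is preferred to P by 76 voters; P by 70.
Q wins the runoff.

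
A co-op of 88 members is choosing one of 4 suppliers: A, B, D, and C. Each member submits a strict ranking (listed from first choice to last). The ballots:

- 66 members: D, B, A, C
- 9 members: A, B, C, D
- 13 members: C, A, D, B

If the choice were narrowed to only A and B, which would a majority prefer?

Voters preferring A to B: 22; preferring B to A: 66.
B wins the head-to-head.

B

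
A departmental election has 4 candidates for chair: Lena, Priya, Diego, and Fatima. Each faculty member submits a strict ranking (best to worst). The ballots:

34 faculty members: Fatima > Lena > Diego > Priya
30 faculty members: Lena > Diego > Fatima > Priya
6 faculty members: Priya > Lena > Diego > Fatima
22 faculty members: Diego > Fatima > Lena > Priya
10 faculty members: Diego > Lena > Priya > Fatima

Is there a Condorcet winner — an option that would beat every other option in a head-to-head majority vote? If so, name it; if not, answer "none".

Checking pairwise contests:
Fatima beats Lena 56–46.
Lena beats Priya 96–6.
Lena beats Diego 70–32.
Diego beats Fatima 68–34.
Every option loses at least one head-to-head, so there is no Condorcet winner.

none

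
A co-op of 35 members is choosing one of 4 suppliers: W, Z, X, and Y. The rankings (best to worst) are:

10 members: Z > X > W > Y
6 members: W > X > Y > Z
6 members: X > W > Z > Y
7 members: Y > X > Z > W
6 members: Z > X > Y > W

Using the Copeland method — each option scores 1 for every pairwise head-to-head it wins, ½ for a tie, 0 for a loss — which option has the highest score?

X

W: beats Y; loses to Z and X → score 1.
Z: beats W and Y; loses to X → score 2.
X: beats W, Z, and Y → score 3.
Y: loses to W, Z, and X → score 0.
X has the best pairwise record.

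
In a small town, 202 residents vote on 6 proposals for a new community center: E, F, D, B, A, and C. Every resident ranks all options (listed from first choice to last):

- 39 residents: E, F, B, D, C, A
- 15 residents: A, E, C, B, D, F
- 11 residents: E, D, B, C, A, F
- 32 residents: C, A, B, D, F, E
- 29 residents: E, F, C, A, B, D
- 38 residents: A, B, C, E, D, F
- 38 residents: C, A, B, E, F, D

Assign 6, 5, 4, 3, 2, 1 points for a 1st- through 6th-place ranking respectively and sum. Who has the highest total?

C

E: 39·6 + 15·5 + 11·6 + 32·1 + 29·6 + 38·3 + 38·3 = 809
F: 39·5 + 15·1 + 11·1 + 32·2 + 29·5 + 38·1 + 38·2 = 544
D: 39·3 + 15·2 + 11·5 + 32·3 + 29·1 + 38·2 + 38·1 = 441
B: 39·4 + 15·3 + 11·4 + 32·4 + 29·2 + 38·5 + 38·4 = 773
A: 39·1 + 15·6 + 11·2 + 32·5 + 29·3 + 38·6 + 38·5 = 816
C: 39·2 + 15·4 + 11·3 + 32·6 + 29·4 + 38·4 + 38·6 = 859
C has the highest Borda score (859).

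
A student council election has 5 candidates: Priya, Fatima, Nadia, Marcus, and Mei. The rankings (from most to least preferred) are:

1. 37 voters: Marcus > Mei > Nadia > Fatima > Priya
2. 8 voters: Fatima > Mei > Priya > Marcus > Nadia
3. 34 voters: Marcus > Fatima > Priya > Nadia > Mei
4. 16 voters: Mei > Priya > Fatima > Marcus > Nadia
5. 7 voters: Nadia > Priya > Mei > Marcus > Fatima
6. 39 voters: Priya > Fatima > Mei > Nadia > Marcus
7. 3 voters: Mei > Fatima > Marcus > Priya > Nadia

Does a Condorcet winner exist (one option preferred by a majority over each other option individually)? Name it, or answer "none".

Checking pairwise contests:
Fatima beats Priya 82–62.
Marcus beats Fatima 78–66.
Priya beats Nadia 100–44.
Mei beats Marcus 73–71.
Priya beats Mei 80–64.
Every option loses at least one head-to-head, so there is no Condorcet winner.

none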